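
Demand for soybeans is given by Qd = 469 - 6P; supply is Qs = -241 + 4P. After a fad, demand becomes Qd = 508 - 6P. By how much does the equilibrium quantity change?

ΔQ = 15.6

Original equilibrium: P* = 71, Q* = 43.
New equilibrium: 508 - 6P = -241 + 4P, so 749 = 10P and P' = 74.9; Q' = 508 − 6(74.9) = 58.6.
Change in quantity: 58.6 − 43 = 15.6.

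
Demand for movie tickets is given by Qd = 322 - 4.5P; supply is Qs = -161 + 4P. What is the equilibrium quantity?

Set Qd = Qs: 322 - 4.5P = -161 + 4P.
483 = 8.5P, so P* = 966/17.
Q* = 322 − 4.5(966/17) = 1127/17.

Q* = 1127/17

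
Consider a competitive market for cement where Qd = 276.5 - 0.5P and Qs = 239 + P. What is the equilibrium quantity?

Set Qd = Qs: 276.5 - 0.5P = 239 + P.
37.5 = 1.5P, so P* = 25.
Q* = 276.5 − 0.5(25) = 264.

Q* = 264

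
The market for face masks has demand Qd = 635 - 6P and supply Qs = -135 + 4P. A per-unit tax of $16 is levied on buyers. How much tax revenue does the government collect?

Tax revenue = 2153.6

Pre-tax equilibrium: P* = 77, Q* = 173.
Tax on buyers shifts demand to Qd = 635 − 6(P + 16) = 539 - 6P.
539 - 6P = -135 + 4P gives seller price Ps = 67.4; buyers pay Pb = 67.4 + 16 = 83.4.
New quantity: Q = 635 − 6(83.4) = 134.6.
Revenue = 16 × 134.6 = 2153.6.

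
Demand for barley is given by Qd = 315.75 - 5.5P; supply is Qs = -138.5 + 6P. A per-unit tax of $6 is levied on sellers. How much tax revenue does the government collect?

Pre-tax equilibrium: P* = 39.5, Q* = 98.5.
Tax on sellers shifts supply to Qs = -138.5 + 6(P − 6) = -174.5 + 6P.
315.75 - 5.5P = -174.5 + 6P gives buyer price Pb = 1961/46; sellers receive Ps = 1961/46 − 6 = 1685/46.
New quantity: Q = 315.75 − 5.5(1961/46) = 3739/46.
Revenue = 6 × 3739/46 = 11217/23.

Tax revenue = 11217/23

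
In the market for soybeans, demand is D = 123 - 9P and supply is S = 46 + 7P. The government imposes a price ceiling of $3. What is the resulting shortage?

Shortage = 29

Equilibrium price would be P* = 4.8125, so the ceiling at 3 binds.
At P = 3: D = 123 − 9(3) = 96, S = 46 + 7(3) = 67.
Shortage = 96 − 67 = 29.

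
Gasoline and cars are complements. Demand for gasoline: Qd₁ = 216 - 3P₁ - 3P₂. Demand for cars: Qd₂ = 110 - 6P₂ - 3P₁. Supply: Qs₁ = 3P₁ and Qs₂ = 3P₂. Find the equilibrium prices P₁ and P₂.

Market 1: 216 - 3P₁ - 3P₂ = 3P₁ → 6P₁ + 3P₂ = 216.
Market 2: 9P₂ + 3P₁ = 110.
Eliminating P₂: 9×(1) − 3×(2) gives 45P₁ = 1614, so P₁ = 538/15.
Back-substitute into (2): P₂ = (110 − 3×538/15) / 9 = 4/15.

P₁ = 538/15, P₂ = 4/15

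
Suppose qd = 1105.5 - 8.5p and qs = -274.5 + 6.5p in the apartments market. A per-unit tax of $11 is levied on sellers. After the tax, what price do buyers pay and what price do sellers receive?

Pre-tax equilibrium: p* = 92, q* = 323.5.
Tax on sellers shifts supply to qs = -274.5 + 6.5(p − 11) = -346 + 6.5p.
1105.5 - 8.5p = -346 + 6.5p gives buyer price pb = 2903/30; sellers receive ps = 2903/30 − 11 = 2573/30.
New quantity: q = 1105.5 − 8.5(2903/30) = 16979/60.

Buyers pay 2903/30, sellers receive 2573/30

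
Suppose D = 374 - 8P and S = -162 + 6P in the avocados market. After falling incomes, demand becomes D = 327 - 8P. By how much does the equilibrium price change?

Original equilibrium: P* = 268/7, Q* = 474/7.
New equilibrium: 327 - 8P = -162 + 6P, so 489 = 14P and P' = 489/14; Q' = 327 − 8(489/14) = 333/7.
Change in price: 489/14 − 268/7 = -47/14.

ΔP = -47/14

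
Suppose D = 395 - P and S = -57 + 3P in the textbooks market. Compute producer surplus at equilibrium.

Producer surplus = 13254

Equilibrium: 395 - P = -57 + 3P gives P* = 113, Q* = 282.
Supply starts at P = 19 (where S = 0).
PS = ½(113 − 19)(282) = 13254.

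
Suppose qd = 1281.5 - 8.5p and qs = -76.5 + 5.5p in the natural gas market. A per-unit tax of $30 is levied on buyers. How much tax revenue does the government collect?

Tax revenue = 149865/14

Pre-tax equilibrium: p* = 97, q* = 457.
Tax on buyers shifts demand to qd = 1281.5 − 8.5(p + 30) = 1026.5 - 8.5p.
1026.5 - 8.5p = -76.5 + 5.5p gives seller price ps = 1103/14; buyers pay pb = 1103/14 + 30 = 1523/14.
New quantity: q = 1281.5 − 8.5(1523/14) = 9991/28.
Revenue = 30 × 9991/28 = 149865/14.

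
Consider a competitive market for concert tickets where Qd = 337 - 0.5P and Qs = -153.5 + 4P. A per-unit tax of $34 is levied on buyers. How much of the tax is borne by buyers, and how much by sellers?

Buyers bear 272/9, sellers bear 34/9

Pre-tax equilibrium: P* = 109, Q* = 282.5.
Tax on buyers shifts demand to Qd = 337 − 0.5(P + 34) = 320 - 0.5P.
320 - 0.5P = -153.5 + 4P gives seller price Ps = 947/9; buyers pay Pb = 947/9 + 34 = 1253/9.
New quantity: Q = 337 − 0.5(1253/9) = 4813/18.
Buyer burden = 1253/9 − 109 = 272/9; seller burden = 109 − 947/9 = 34/9.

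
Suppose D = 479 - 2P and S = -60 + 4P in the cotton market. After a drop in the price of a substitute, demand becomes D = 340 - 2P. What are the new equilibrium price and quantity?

P' = 200/3, Q' = 620/3

Original equilibrium: P* = 539/6, Q* = 898/3.
New equilibrium: 340 - 2P = -60 + 4P, so 400 = 6P and P' = 200/3; Q' = 340 − 2(200/3) = 620/3.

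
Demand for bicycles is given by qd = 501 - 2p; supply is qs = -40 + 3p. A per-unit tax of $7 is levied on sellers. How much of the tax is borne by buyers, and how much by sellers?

Buyers bear $4.2, sellers bear $2.8

Pre-tax equilibrium: p* = 108.2, q* = 284.6.
Tax on sellers shifts supply to qs = -40 + 3(p − 7) = -61 + 3p.
501 - 2p = -61 + 3p gives buyer price pb = 112.4; sellers receive ps = 112.4 − 7 = 105.4.
New quantity: q = 501 − 2(112.4) = 276.2.
Buyer burden = 112.4 − 108.2 = 4.2; seller burden = 108.2 − 105.4 = 2.8.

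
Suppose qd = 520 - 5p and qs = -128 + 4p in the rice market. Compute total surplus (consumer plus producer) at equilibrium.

Equilibrium: 520 - 5p = -128 + 4p gives p* = 72, q* = 160.
Demand choke price: p = 104; supply starts at p = 32.
CS = ½(104 − 72)(160) = 2560; PS = ½(72 − 32)(160) = 3200.

Total surplus = 5760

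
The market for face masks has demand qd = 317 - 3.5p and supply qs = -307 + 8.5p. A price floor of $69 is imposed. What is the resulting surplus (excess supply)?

Surplus = 204

Equilibrium price would be p* = 52, so the floor at 69 binds.
At p = 69: qd = 75.5, qs = 279.5.
Surplus = 279.5 − 75.5 = 204.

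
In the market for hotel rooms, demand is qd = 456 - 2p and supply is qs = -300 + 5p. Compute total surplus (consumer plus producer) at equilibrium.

Equilibrium: 456 - 2p = -300 + 5p gives p* = 108, q* = 240.
Demand choke price: p = 228; supply starts at p = 60.
CS = ½(228 − 108)(240) = 14400; PS = ½(108 − 60)(240) = 5760.

Total surplus = 20160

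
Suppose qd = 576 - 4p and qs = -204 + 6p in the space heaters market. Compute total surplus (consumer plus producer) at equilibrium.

Total surplus = 14520

Equilibrium: 576 - 4p = -204 + 6p gives p* = 78, q* = 264.
Demand choke price: p = 144; supply starts at p = 34.
CS = ½(144 − 78)(264) = 8712; PS = ½(78 − 34)(264) = 5808.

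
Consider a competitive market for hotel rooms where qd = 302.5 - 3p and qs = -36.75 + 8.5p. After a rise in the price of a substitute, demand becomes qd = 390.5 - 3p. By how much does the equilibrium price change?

Original equilibrium: p* = 29.5, q* = 214.
New equilibrium: 390.5 - 3p = -36.75 + 8.5p, so 427.25 = 11.5p and p' = 1709/46; q' = 390.5 − 3(1709/46) = 6418/23.
Change in price: 1709/46 − 29.5 = 176/23.

Δp = 176/23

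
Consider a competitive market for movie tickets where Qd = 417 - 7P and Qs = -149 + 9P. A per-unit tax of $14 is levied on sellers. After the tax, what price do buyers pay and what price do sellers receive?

Pre-tax equilibrium: P* = 35.375, Q* = 169.375.
Tax on sellers shifts supply to Qs = -149 + 9(P − 14) = -275 + 9P.
417 - 7P = -275 + 9P gives buyer price Pb = 43.25; sellers receive Ps = 43.25 − 14 = 29.25.
New quantity: Q = 417 − 7(43.25) = 114.25.

Buyers pay $43.25, sellers receive $29.25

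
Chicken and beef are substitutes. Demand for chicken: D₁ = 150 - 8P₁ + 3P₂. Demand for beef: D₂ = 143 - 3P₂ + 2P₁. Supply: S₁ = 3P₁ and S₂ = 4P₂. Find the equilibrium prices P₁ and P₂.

P₁ = 1479/71, P₂ = 1873/71

Market 1: 150 - 8P₁ + 3P₂ = 3P₁ → 11P₁ - 3P₂ = 150.
Market 2: 7P₂ - 2P₁ = 143.
Eliminating P₂: 7×(1) + 3×(2) gives 71P₁ = 1479, so P₁ = 1479/71.
Back-substitute into (2): P₂ = (143 + 2×1479/71) / 7 = 1873/71.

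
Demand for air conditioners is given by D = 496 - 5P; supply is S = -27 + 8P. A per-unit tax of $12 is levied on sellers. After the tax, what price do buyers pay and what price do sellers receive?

Buyers pay 619/13, sellers receive 463/13

Pre-tax equilibrium: P* = 523/13, Q* = 3833/13.
Tax on sellers shifts supply to S = -27 + 8(P − 12) = -123 + 8P.
496 - 5P = -123 + 8P gives buyer price Pb = 619/13; sellers receive Ps = 619/13 − 12 = 463/13.
New quantity: Q = 496 − 5(619/13) = 3353/13.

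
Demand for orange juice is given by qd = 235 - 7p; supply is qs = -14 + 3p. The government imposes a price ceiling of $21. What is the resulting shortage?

Equilibrium price would be p* = 24.9, so the ceiling at 21 binds.
At p = 21: qd = 235 − 7(21) = 88, qs = -14 + 3(21) = 49.
Shortage = 88 − 49 = 39.

Shortage = 39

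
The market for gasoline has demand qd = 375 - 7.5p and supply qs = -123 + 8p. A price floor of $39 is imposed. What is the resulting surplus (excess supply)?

Equilibrium price would be p* = 996/31, so the floor at 39 binds.
At p = 39: qd = 82.5, qs = 189.
Surplus = 189 − 82.5 = 106.5.

Surplus = 106.5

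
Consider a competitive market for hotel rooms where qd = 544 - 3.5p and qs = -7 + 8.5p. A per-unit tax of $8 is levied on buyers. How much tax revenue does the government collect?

Tax revenue = 8723/3

Pre-tax equilibrium: p* = 551/12, q* = 9199/24.
Tax on buyers shifts demand to qd = 544 − 3.5(p + 8) = 516 - 3.5p.
516 - 3.5p = -7 + 8.5p gives seller price ps = 523/12; buyers pay pb = 523/12 + 8 = 619/12.
New quantity: q = 544 − 3.5(619/12) = 8723/24.
Revenue = 8 × 8723/24 = 8723/3.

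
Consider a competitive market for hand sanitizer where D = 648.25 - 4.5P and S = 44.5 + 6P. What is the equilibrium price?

P* = 57.5

Set D = S: 648.25 - 4.5P = 44.5 + 6P.
603.75 = 10.5P, so P* = 57.5.
Q* = 648.25 − 4.5(57.5) = 389.5.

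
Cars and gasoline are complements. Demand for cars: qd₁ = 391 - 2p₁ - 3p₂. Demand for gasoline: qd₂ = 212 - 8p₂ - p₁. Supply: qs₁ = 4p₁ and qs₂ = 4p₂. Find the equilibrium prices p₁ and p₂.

p₁ = 1352/23, p₂ = 881/69

Market 1: 391 - 2p₁ - 3p₂ = 4p₁ → 6p₁ + 3p₂ = 391.
Market 2: 12p₂ + p₁ = 212.
Eliminating p₂: 12×(1) − 3×(2) gives 69p₁ = 4056, so p₁ = 1352/23.
Back-substitute into (2): p₂ = (212 − 1×1352/23) / 12 = 881/69.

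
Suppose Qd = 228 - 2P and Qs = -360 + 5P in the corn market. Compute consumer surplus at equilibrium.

Equilibrium: 228 - 2P = -360 + 5P gives P* = 84, Q* = 60.
Demand choke price (Qd = 0): P = 114.
CS = ½(114 − 84)(60) = 900.

Consumer surplus = 900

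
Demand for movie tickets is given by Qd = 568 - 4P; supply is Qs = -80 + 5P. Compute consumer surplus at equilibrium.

Consumer surplus = 9800

Equilibrium: 568 - 4P = -80 + 5P gives P* = 72, Q* = 280.
Demand choke price (Qd = 0): P = 142.
CS = ½(142 − 72)(280) = 9800.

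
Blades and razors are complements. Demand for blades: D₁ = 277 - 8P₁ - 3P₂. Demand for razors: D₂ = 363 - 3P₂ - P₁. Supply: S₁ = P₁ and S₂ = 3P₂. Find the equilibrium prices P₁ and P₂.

P₁ = 191/17, P₂ = 2990/51

Market 1: 277 - 8P₁ - 3P₂ = P₁ → 9P₁ + 3P₂ = 277.
Market 2: 6P₂ + P₁ = 363.
Eliminating P₂: 6×(1) − 3×(2) gives 51P₁ = 573, so P₁ = 191/17.
Back-substitute into (2): P₂ = (363 − 1×191/17) / 6 = 2990/51.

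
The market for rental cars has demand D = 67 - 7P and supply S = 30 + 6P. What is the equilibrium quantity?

Set D = S: 67 - 7P = 30 + 6P.
37 = 13P, so P* = 37/13.
Q* = 67 − 7(37/13) = 612/13.

Q* = 612/13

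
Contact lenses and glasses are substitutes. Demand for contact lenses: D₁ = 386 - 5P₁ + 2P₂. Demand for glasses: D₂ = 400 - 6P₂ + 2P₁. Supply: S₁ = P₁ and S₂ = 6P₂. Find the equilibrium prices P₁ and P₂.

Market 1: 386 - 5P₁ + 2P₂ = P₁ → 6P₁ - 2P₂ = 386.
Market 2: 12P₂ - 2P₁ = 400.
Eliminating P₂: 12×(1) + 2×(2) gives 68P₁ = 5432, so P₁ = 1358/17.
Back-substitute into (2): P₂ = (400 + 2×1358/17) / 12 = 793/17.

P₁ = 1358/17, P₂ = 793/17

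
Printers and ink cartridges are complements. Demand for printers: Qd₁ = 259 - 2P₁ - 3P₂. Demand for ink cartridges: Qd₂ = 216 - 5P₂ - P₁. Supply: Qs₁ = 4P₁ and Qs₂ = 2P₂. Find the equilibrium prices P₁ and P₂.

P₁ = 1165/39, P₂ = 1037/39

Market 1: 259 - 2P₁ - 3P₂ = 4P₁ → 6P₁ + 3P₂ = 259.
Market 2: 7P₂ + P₁ = 216.
Eliminating P₂: 7×(1) − 3×(2) gives 39P₁ = 1165, so P₁ = 1165/39.
Back-substitute into (2): P₂ = (216 − 1×1165/39) / 7 = 1037/39.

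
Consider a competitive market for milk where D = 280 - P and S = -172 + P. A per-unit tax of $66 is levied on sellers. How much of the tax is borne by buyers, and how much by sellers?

Pre-tax equilibrium: P* = 226, Q* = 54.
Tax on sellers shifts supply to S = -172 + 1(P − 66) = -238 + P.
280 - P = -238 + P gives buyer price Pb = 259; sellers receive Ps = 259 − 66 = 193.
New quantity: Q = 280 − 1(259) = 21.
Buyer burden = 259 − 226 = 33; seller burden = 226 − 193 = 33.

Buyers bear $33, sellers bear $33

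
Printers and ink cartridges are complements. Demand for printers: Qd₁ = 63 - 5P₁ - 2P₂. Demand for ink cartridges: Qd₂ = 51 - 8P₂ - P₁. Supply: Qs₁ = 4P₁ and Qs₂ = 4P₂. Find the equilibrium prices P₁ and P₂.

Market 1: 63 - 5P₁ - 2P₂ = 4P₁ → 9P₁ + 2P₂ = 63.
Market 2: 12P₂ + P₁ = 51.
Eliminating P₂: 12×(1) − 2×(2) gives 106P₁ = 654, so P₁ = 327/53.
Back-substitute into (2): P₂ = (51 − 1×327/53) / 12 = 198/53.

P₁ = 327/53, P₂ = 198/53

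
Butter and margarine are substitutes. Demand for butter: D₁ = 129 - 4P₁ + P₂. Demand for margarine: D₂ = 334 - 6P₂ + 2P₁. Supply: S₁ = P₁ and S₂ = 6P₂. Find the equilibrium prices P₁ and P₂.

P₁ = 941/29, P₂ = 964/29

Market 1: 129 - 4P₁ + P₂ = P₁ → 5P₁ - P₂ = 129.
Market 2: 12P₂ - 2P₁ = 334.
Eliminating P₂: 12×(1) + 1×(2) gives 58P₁ = 1882, so P₁ = 941/29.
Back-substitute into (2): P₂ = (334 + 2×941/29) / 12 = 964/29.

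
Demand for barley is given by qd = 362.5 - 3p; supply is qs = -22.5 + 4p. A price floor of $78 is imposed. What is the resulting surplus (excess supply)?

Equilibrium price would be p* = 55, so the floor at 78 binds.
At p = 78: qd = 128.5, qs = 289.5.
Surplus = 289.5 − 128.5 = 161.

Surplus = 161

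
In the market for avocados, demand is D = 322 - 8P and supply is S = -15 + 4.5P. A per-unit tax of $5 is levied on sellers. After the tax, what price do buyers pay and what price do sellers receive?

Pre-tax equilibrium: P* = 26.96, Q* = 106.32.
Tax on sellers shifts supply to S = -15 + 4.5(P − 5) = -37.5 + 4.5P.
322 - 8P = -37.5 + 4.5P gives buyer price Pb = 28.76; sellers receive Ps = 28.76 − 5 = 23.76.
New quantity: Q = 322 − 8(28.76) = 91.92.

Buyers pay $28.76, sellers receive $23.76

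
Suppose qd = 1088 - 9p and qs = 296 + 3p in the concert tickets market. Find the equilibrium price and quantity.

p* = 66, q* = 494

Set qd = qs: 1088 - 9p = 296 + 3p.
792 = 12p, so p* = 66.
q* = 1088 − 9(66) = 494.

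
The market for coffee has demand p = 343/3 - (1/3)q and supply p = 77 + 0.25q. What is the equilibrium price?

Set the two price expressions equal: 343/3 - (1/3)q = 77 + 0.25q.
112/3 = (7/12)q, so q* = 64.
p* = 343/3 − (1/3)(64) = 93.

p* = 93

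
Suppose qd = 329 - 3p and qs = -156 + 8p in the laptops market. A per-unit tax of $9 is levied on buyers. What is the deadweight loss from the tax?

Pre-tax equilibrium: p* = 485/11, q* = 2164/11.
Tax on buyers shifts demand to qd = 329 − 3(p + 9) = 302 - 3p.
302 - 3p = -156 + 8p gives seller price ps = 458/11; buyers pay pb = 458/11 + 9 = 557/11.
New quantity: q = 329 − 3(557/11) = 1948/11.
DWL = ½ × 9 × (2164/11 − 1948/11) = 972/11.

Deadweight loss = 972/11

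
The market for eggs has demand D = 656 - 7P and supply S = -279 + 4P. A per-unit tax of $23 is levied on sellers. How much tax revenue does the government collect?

Pre-tax equilibrium: P* = 85, Q* = 61.
Tax on sellers shifts supply to S = -279 + 4(P − 23) = -371 + 4P.
656 - 7P = -371 + 4P gives buyer price Pb = 1027/11; sellers receive Ps = 1027/11 − 23 = 774/11.
New quantity: Q = 656 − 7(1027/11) = 27/11.
Revenue = 23 × 27/11 = 621/11.

Tax revenue = 621/11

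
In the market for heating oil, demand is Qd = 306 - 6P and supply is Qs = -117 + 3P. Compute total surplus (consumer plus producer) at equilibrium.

Total surplus = 144

Equilibrium: 306 - 6P = -117 + 3P gives P* = 47, Q* = 24.
Demand choke price: P = 51; supply starts at P = 39.
CS = ½(51 − 47)(24) = 48; PS = ½(47 − 39)(24) = 96.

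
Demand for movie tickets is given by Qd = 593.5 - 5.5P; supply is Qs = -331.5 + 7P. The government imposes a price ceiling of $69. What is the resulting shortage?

Equilibrium price would be P* = 74, so the ceiling at 69 binds.
At P = 69: Qd = 593.5 − 5.5(69) = 214, Qs = -331.5 + 7(69) = 151.5.
Shortage = 214 − 151.5 = 62.5.

Shortage = 62.5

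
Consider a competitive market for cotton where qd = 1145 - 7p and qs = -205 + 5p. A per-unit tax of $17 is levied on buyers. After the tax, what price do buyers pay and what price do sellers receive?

Buyers pay 1435/12, sellers receive 1231/12

Pre-tax equilibrium: p* = 112.5, q* = 357.5.
Tax on buyers shifts demand to qd = 1145 − 7(p + 17) = 1026 - 7p.
1026 - 7p = -205 + 5p gives seller price ps = 1231/12; buyers pay pb = 1231/12 + 17 = 1435/12.
New quantity: q = 1145 − 7(1435/12) = 3695/12.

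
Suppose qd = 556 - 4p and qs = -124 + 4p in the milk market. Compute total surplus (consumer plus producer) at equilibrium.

Total surplus = 11664

Equilibrium: 556 - 4p = -124 + 4p gives p* = 85, q* = 216.
Demand choke price: p = 139; supply starts at p = 31.
CS = ½(139 − 85)(216) = 5832; PS = ½(85 − 31)(216) = 5832.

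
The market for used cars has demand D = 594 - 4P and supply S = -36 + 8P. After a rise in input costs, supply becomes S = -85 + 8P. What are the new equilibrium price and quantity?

P' = 679/12, Q' = 1103/3

Original equilibrium: P* = 52.5, Q* = 384.
New equilibrium: 594 - 4P = -85 + 8P, so 679 = 12P and P' = 679/12; Q' = 594 − 4(679/12) = 1103/3.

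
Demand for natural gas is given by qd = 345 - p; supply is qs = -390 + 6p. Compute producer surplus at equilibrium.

Producer surplus = 4800

Equilibrium: 345 - p = -390 + 6p gives p* = 105, q* = 240.
Supply starts at p = 65 (where qs = 0).
PS = ½(105 − 65)(240) = 4800.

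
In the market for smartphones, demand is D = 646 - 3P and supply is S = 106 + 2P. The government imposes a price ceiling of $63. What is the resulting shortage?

Equilibrium price would be P* = 108, so the ceiling at 63 binds.
At P = 63: D = 646 − 3(63) = 457, S = 106 + 2(63) = 232.
Shortage = 457 − 232 = 225.

Shortage = 225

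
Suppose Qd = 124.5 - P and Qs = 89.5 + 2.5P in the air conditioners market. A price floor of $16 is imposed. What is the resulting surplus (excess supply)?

Equilibrium price would be P* = 10, so the floor at 16 binds.
At P = 16: Qd = 108.5, Qs = 129.5.
Surplus = 129.5 − 108.5 = 21.

Surplus = 21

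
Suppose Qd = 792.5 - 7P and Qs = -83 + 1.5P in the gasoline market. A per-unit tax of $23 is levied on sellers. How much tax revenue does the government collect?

Tax revenue = 33695/34

Pre-tax equilibrium: P* = 103, Q* = 71.5.
Tax on sellers shifts supply to Qs = -83 + 1.5(P − 23) = -117.5 + 1.5P.
792.5 - 7P = -117.5 + 1.5P gives buyer price Pb = 1820/17; sellers receive Ps = 1820/17 − 23 = 1429/17.
New quantity: Q = 792.5 − 7(1820/17) = 1465/34.
Revenue = 23 × 1465/34 = 33695/34.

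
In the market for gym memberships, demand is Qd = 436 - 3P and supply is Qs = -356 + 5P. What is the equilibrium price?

P* = 99

Set Qd = Qs: 436 - 3P = -356 + 5P.
792 = 8P, so P* = 99.
Q* = 436 − 3(99) = 139.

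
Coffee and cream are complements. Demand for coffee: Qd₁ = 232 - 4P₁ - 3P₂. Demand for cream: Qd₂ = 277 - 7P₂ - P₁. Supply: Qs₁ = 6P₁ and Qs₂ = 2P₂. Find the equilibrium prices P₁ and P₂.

P₁ = 419/29, P₂ = 846/29

Market 1: 232 - 4P₁ - 3P₂ = 6P₁ → 10P₁ + 3P₂ = 232.
Market 2: 9P₂ + P₁ = 277.
Eliminating P₂: 9×(1) − 3×(2) gives 87P₁ = 1257, so P₁ = 419/29.
Back-substitute into (2): P₂ = (277 − 1×419/29) / 9 = 846/29.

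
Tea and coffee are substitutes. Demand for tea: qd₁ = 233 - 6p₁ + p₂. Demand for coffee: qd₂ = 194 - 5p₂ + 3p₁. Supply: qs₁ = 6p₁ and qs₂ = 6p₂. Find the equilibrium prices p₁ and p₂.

p₁ = 919/43, p₂ = 1009/43

Market 1: 233 - 6p₁ + p₂ = 6p₁ → 12p₁ - p₂ = 233.
Market 2: 11p₂ - 3p₁ = 194.
Eliminating p₂: 11×(1) + 1×(2) gives 129p₁ = 2757, so p₁ = 919/43.
Back-substitute into (2): p₂ = (194 + 3×919/43) / 11 = 1009/43.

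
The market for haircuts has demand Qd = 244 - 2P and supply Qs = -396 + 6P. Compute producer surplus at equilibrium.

Equilibrium: 244 - 2P = -396 + 6P gives P* = 80, Q* = 84.
Supply starts at P = 66 (where Qs = 0).
PS = ½(80 − 66)(84) = 588.

Producer surplus = 588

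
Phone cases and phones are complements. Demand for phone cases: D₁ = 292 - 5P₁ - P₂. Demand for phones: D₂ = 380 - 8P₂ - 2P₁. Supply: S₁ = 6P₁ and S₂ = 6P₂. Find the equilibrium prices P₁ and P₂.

P₁ = 927/38, P₂ = 899/38

Market 1: 292 - 5P₁ - P₂ = 6P₁ → 11P₁ + P₂ = 292.
Market 2: 14P₂ + 2P₁ = 380.
Eliminating P₂: 14×(1) − 1×(2) gives 152P₁ = 3708, so P₁ = 927/38.
Back-substitute into (2): P₂ = (380 − 2×927/38) / 14 = 899/38.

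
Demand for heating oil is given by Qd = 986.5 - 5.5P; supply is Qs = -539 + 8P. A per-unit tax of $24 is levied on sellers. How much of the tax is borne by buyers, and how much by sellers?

Pre-tax equilibrium: P* = 113, Q* = 365.
Tax on sellers shifts supply to Qs = -539 + 8(P − 24) = -731 + 8P.
986.5 - 5.5P = -731 + 8P gives buyer price Pb = 1145/9; sellers receive Ps = 1145/9 − 24 = 929/9.
New quantity: Q = 986.5 − 5.5(1145/9) = 2581/9.
Buyer burden = 1145/9 − 113 = 128/9; seller burden = 113 − 929/9 = 88/9.

Buyers bear 128/9, sellers bear 88/9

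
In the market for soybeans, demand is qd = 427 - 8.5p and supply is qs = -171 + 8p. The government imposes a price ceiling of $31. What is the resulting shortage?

Equilibrium price would be p* = 1196/33, so the ceiling at 31 binds.
At p = 31: qd = 427 − 8.5(31) = 163.5, qs = -171 + 8(31) = 77.
Shortage = 163.5 − 77 = 86.5.

Shortage = 86.5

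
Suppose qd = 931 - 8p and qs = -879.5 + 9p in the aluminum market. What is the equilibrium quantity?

Set qd = qs: 931 - 8p = -879.5 + 9p.
1810.5 = 17p, so p* = 106.5.
q* = 931 − 8(106.5) = 79.

q* = 79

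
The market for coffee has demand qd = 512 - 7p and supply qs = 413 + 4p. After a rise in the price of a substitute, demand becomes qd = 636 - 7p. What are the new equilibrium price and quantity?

Original equilibrium: p* = 9, q* = 449.
New equilibrium: 636 - 7p = 413 + 4p, so 223 = 11p and p' = 223/11; q' = 636 − 7(223/11) = 5435/11.

p' = 223/11, q' = 5435/11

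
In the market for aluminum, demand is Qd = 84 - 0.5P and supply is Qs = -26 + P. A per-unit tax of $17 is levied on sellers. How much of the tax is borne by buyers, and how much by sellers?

Buyers bear 34/3, sellers bear 17/3

Pre-tax equilibrium: P* = 220/3, Q* = 142/3.
Tax on sellers shifts supply to Qs = -26 + 1(P − 17) = -43 + P.
84 - 0.5P = -43 + P gives buyer price Pb = 254/3; sellers receive Ps = 254/3 − 17 = 203/3.
New quantity: Q = 84 − 0.5(254/3) = 125/3.
Buyer burden = 254/3 − 220/3 = 34/3; seller burden = 220/3 − 203/3 = 17/3.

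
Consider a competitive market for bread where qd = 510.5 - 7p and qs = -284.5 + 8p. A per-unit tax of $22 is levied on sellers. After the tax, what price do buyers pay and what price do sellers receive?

Pre-tax equilibrium: p* = 53, q* = 139.5.
Tax on sellers shifts supply to qs = -284.5 + 8(p − 22) = -460.5 + 8p.
510.5 - 7p = -460.5 + 8p gives buyer price pb = 971/15; sellers receive ps = 971/15 − 22 = 641/15.
New quantity: q = 510.5 − 7(971/15) = 1721/30.

Buyers pay 971/15, sellers receive 641/15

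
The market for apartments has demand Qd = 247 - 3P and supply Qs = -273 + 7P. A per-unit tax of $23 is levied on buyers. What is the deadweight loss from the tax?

Deadweight loss = 555.45

Pre-tax equilibrium: P* = 52, Q* = 91.
Tax on buyers shifts demand to Qd = 247 − 3(P + 23) = 178 - 3P.
178 - 3P = -273 + 7P gives seller price Ps = 45.1; buyers pay Pb = 45.1 + 23 = 68.1.
New quantity: Q = 247 − 3(68.1) = 42.7.
DWL = ½ × 23 × (91 − 42.7) = 555.45.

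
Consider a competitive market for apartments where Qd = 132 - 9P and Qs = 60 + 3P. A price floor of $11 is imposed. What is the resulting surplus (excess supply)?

Surplus = 60

Equilibrium price would be P* = 6, so the floor at 11 binds.
At P = 11: Qd = 33, Qs = 93.
Surplus = 93 − 33 = 60.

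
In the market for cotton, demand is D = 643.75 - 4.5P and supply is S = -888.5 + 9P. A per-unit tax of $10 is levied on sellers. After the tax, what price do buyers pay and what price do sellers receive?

Buyers pay 721/6, sellers receive 661/6

Pre-tax equilibrium: P* = 113.5, Q* = 133.
Tax on sellers shifts supply to S = -888.5 + 9(P − 10) = -978.5 + 9P.
643.75 - 4.5P = -978.5 + 9P gives buyer price Pb = 721/6; sellers receive Ps = 721/6 − 10 = 661/6.
New quantity: Q = 643.75 − 4.5(721/6) = 103.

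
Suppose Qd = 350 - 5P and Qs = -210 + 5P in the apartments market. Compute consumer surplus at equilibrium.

Consumer surplus = 490

Equilibrium: 350 - 5P = -210 + 5P gives P* = 56, Q* = 70.
Demand choke price (Qd = 0): P = 70.
CS = ½(70 − 56)(70) = 490.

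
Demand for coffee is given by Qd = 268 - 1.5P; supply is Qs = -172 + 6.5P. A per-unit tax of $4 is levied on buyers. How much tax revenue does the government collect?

Pre-tax equilibrium: P* = 55, Q* = 185.5.
Tax on buyers shifts demand to Qd = 268 − 1.5(P + 4) = 262 - 1.5P.
262 - 1.5P = -172 + 6.5P gives seller price Ps = 54.25; buyers pay Pb = 54.25 + 4 = 58.25.
New quantity: Q = 268 − 1.5(58.25) = 180.625.
Revenue = 4 × 180.625 = 722.5.

Tax revenue = 722.5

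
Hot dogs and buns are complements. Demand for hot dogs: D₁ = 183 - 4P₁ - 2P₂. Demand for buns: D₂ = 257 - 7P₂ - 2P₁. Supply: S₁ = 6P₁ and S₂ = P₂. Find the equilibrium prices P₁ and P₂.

P₁ = 12.5, P₂ = 29

Market 1: 183 - 4P₁ - 2P₂ = 6P₁ → 10P₁ + 2P₂ = 183.
Market 2: 8P₂ + 2P₁ = 257.
Eliminating P₂: 8×(1) − 2×(2) gives 76P₁ = 950, so P₁ = 12.5.
Back-substitute into (2): P₂ = (257 − 2×12.5) / 8 = 29.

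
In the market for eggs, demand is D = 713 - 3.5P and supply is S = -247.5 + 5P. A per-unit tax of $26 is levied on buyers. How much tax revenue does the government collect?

Pre-tax equilibrium: P* = 113, Q* = 317.5.
Tax on buyers shifts demand to D = 713 − 3.5(P + 26) = 622 - 3.5P.
622 - 3.5P = -247.5 + 5P gives seller price Ps = 1739/17; buyers pay Pb = 1739/17 + 26 = 2181/17.
New quantity: Q = 713 − 3.5(2181/17) = 8975/34.
Revenue = 26 × 8975/34 = 116675/17.

Tax revenue = 116675/17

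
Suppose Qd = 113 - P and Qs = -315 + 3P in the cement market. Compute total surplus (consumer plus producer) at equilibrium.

Total surplus = 24

Equilibrium: 113 - P = -315 + 3P gives P* = 107, Q* = 6.
Demand choke price: P = 113; supply starts at P = 105.
CS = ½(113 − 107)(6) = 18; PS = ½(107 − 105)(6) = 6.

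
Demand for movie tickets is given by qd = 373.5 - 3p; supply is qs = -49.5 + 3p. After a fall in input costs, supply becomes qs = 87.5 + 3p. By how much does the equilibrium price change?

Original equilibrium: p* = 70.5, q* = 162.
New equilibrium: 373.5 - 3p = 87.5 + 3p, so 286 = 6p and p' = 143/3; q' = 373.5 − 3(143/3) = 230.5.
Change in price: 143/3 − 70.5 = -137/6.

Δp = -137/6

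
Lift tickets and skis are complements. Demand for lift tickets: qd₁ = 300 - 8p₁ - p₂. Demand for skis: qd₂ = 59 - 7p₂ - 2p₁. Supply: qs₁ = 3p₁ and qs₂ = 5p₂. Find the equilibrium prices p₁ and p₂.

p₁ = 3541/130, p₂ = 49/130

Market 1: 300 - 8p₁ - p₂ = 3p₁ → 11p₁ + p₂ = 300.
Market 2: 12p₂ + 2p₁ = 59.
Eliminating p₂: 12×(1) − 1×(2) gives 130p₁ = 3541, so p₁ = 3541/130.
Back-substitute into (2): p₂ = (59 − 2×3541/130) / 12 = 49/130.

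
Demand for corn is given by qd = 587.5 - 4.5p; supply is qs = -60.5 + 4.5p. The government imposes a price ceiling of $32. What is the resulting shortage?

Equilibrium price would be p* = 72, so the ceiling at 32 binds.
At p = 32: qd = 587.5 − 4.5(32) = 443.5, qs = -60.5 + 4.5(32) = 83.5.
Shortage = 443.5 − 83.5 = 360.

Shortage = 360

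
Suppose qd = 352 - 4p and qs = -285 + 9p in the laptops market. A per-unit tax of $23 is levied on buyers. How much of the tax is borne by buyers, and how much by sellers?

Buyers bear 207/13, sellers bear 92/13

Pre-tax equilibrium: p* = 49, q* = 156.
Tax on buyers shifts demand to qd = 352 − 4(p + 23) = 260 - 4p.
260 - 4p = -285 + 9p gives seller price ps = 545/13; buyers pay pb = 545/13 + 23 = 844/13.
New quantity: q = 352 − 4(844/13) = 1200/13.
Buyer burden = 844/13 − 49 = 207/13; seller burden = 49 − 545/13 = 92/13.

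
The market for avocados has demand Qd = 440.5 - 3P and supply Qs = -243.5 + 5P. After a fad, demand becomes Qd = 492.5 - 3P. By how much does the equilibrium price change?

Original equilibrium: P* = 85.5, Q* = 184.
New equilibrium: 492.5 - 3P = -243.5 + 5P, so 736 = 8P and P' = 92; Q' = 492.5 − 3(92) = 216.5.
Change in price: 92 − 85.5 = 6.5.

ΔP = 6.5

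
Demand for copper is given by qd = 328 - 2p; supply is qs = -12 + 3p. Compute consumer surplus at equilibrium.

Consumer surplus = 9216

Equilibrium: 328 - 2p = -12 + 3p gives p* = 68, q* = 192.
Demand choke price (qd = 0): p = 164.
CS = ½(164 − 68)(192) = 9216.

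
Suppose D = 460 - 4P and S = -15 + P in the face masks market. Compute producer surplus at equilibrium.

Producer surplus = 3200

Equilibrium: 460 - 4P = -15 + P gives P* = 95, Q* = 80.
Supply starts at P = 15 (where S = 0).
PS = ½(95 − 15)(80) = 3200.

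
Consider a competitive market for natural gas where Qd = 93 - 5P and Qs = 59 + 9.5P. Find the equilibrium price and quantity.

P* = 68/29, Q* = 2357/29

Set Qd = Qs: 93 - 5P = 59 + 9.5P.
34 = 14.5P, so P* = 68/29.
Q* = 93 − 5(68/29) = 2357/29.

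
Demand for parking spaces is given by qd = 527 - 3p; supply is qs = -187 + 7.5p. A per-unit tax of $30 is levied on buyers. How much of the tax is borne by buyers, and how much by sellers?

Pre-tax equilibrium: p* = 68, q* = 323.
Tax on buyers shifts demand to qd = 527 − 3(p + 30) = 437 - 3p.
437 - 3p = -187 + 7.5p gives seller price ps = 416/7; buyers pay pb = 416/7 + 30 = 626/7.
New quantity: q = 527 − 3(626/7) = 1811/7.
Buyer burden = 626/7 − 68 = 150/7; seller burden = 68 − 416/7 = 60/7.

Buyers bear 150/7, sellers bear 60/7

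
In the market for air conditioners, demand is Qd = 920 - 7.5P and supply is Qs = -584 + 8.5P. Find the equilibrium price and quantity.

P* = 94, Q* = 215

Set Qd = Qs: 920 - 7.5P = -584 + 8.5P.
1504 = 16P, so P* = 94.
Q* = 920 − 7.5(94) = 215.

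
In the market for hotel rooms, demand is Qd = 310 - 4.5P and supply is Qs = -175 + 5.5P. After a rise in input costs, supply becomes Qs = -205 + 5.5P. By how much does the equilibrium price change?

ΔP = 3

Original equilibrium: P* = 48.5, Q* = 91.75.
New equilibrium: 310 - 4.5P = -205 + 5.5P, so 515 = 10P and P' = 51.5; Q' = 310 − 4.5(51.5) = 78.25.
Change in price: 51.5 − 48.5 = 3.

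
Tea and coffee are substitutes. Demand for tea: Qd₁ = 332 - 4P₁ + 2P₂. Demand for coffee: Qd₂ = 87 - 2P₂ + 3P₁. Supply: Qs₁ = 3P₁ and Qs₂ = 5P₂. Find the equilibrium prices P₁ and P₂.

P₁ = 2498/43, P₂ = 1605/43

Market 1: 332 - 4P₁ + 2P₂ = 3P₁ → 7P₁ - 2P₂ = 332.
Market 2: 7P₂ - 3P₁ = 87.
Eliminating P₂: 7×(1) + 2×(2) gives 43P₁ = 2498, so P₁ = 2498/43.
Back-substitute into (2): P₂ = (87 + 3×2498/43) / 7 = 1605/43.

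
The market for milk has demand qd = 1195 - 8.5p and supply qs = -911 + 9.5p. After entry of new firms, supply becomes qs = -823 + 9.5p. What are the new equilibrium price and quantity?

Original equilibrium: p* = 117, q* = 200.5.
New equilibrium: 1195 - 8.5p = -823 + 9.5p, so 2018 = 18p and p' = 1009/9; q' = 1195 − 8.5(1009/9) = 4357/18.

p' = 1009/9, q' = 4357/18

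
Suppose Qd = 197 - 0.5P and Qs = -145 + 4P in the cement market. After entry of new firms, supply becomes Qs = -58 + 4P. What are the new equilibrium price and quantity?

P' = 170/3, Q' = 506/3

Original equilibrium: P* = 76, Q* = 159.
New equilibrium: 197 - 0.5P = -58 + 4P, so 255 = 4.5P and P' = 170/3; Q' = 197 − 0.5(170/3) = 506/3.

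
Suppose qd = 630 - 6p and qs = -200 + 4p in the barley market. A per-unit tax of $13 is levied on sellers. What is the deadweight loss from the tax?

Deadweight loss = 202.8

Pre-tax equilibrium: p* = 83, q* = 132.
Tax on sellers shifts supply to qs = -200 + 4(p − 13) = -252 + 4p.
630 - 6p = -252 + 4p gives buyer price pb = 88.2; sellers receive ps = 88.2 − 13 = 75.2.
New quantity: q = 630 − 6(88.2) = 100.8.
DWL = ½ × 13 × (132 − 100.8) = 202.8.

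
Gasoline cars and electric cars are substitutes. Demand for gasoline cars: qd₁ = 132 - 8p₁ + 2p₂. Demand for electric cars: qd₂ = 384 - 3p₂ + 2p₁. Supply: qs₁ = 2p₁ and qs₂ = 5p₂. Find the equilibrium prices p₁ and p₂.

p₁ = 24, p₂ = 54

Market 1: 132 - 8p₁ + 2p₂ = 2p₁ → 10p₁ - 2p₂ = 132.
Market 2: 8p₂ - 2p₁ = 384.
Eliminating p₂: 8×(1) + 2×(2) gives 76p₁ = 1824, so p₁ = 24.
Back-substitute into (2): p₂ = (384 + 2×24) / 8 = 54.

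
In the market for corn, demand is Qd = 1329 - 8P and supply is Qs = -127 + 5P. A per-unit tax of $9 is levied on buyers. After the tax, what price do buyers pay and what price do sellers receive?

Pre-tax equilibrium: P* = 112, Q* = 433.
Tax on buyers shifts demand to Qd = 1329 − 8(P + 9) = 1257 - 8P.
1257 - 8P = -127 + 5P gives seller price Ps = 1384/13; buyers pay Pb = 1384/13 + 9 = 1501/13.
New quantity: Q = 1329 − 8(1501/13) = 5269/13.

Buyers pay 1501/13, sellers receive 1384/13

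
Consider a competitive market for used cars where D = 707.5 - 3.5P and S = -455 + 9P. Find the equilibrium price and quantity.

P* = 93, Q* = 382

Set D = S: 707.5 - 3.5P = -455 + 9P.
1162.5 = 12.5P, so P* = 93.
Q* = 707.5 − 3.5(93) = 382.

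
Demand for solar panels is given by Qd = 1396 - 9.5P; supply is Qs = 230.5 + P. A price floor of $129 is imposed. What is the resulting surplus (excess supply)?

Equilibrium price would be P* = 111, so the floor at 129 binds.
At P = 129: Qd = 170.5, Qs = 359.5.
Surplus = 359.5 − 170.5 = 189.

Surplus = 189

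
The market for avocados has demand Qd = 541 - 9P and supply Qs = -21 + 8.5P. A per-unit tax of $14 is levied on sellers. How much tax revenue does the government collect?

Tax revenue = 2670.8

Pre-tax equilibrium: P* = 1124/35, Q* = 8819/35.
Tax on sellers shifts supply to Qs = -21 + 8.5(P − 14) = -140 + 8.5P.
541 - 9P = -140 + 8.5P gives buyer price Pb = 1362/35; sellers receive Ps = 1362/35 − 14 = 872/35.
New quantity: Q = 541 − 9(1362/35) = 6677/35.
Revenue = 14 × 6677/35 = 2670.8.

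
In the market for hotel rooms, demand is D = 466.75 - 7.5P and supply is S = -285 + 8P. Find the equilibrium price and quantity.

P* = 48.5, Q* = 103

Set D = S: 466.75 - 7.5P = -285 + 8P.
751.75 = 15.5P, so P* = 48.5.
Q* = 466.75 − 7.5(48.5) = 103.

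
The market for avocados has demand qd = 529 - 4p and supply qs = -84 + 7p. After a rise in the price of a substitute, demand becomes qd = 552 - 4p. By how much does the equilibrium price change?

Original equilibrium: p* = 613/11, q* = 3367/11.
New equilibrium: 552 - 4p = -84 + 7p, so 636 = 11p and p' = 636/11; q' = 552 − 4(636/11) = 3528/11.
Change in price: 636/11 − 613/11 = 23/11.

Δp = 23/11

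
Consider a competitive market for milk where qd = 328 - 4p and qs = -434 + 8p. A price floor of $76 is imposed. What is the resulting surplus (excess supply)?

Surplus = 150

Equilibrium price would be p* = 63.5, so the floor at 76 binds.
At p = 76: qd = 24, qs = 174.
Surplus = 174 − 24 = 150.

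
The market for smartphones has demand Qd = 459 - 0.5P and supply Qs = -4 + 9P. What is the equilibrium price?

Set Qd = Qs: 459 - 0.5P = -4 + 9P.
463 = 9.5P, so P* = 926/19.
Q* = 459 − 0.5(926/19) = 8258/19.

P* = 926/19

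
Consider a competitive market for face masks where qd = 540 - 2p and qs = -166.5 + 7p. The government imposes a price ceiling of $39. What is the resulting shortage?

Shortage = 355.5

Equilibrium price would be p* = 78.5, so the ceiling at 39 binds.
At p = 39: qd = 540 − 2(39) = 462, qs = -166.5 + 7(39) = 106.5.
Shortage = 462 − 106.5 = 355.5.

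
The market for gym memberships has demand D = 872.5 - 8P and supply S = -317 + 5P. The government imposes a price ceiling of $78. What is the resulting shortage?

Equilibrium price would be P* = 91.5, so the ceiling at 78 binds.
At P = 78: D = 872.5 − 8(78) = 248.5, S = -317 + 5(78) = 73.
Shortage = 248.5 − 73 = 175.5.

Shortage = 175.5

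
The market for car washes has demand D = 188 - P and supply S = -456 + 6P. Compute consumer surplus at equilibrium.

Equilibrium: 188 - P = -456 + 6P gives P* = 92, Q* = 96.
Demand choke price (D = 0): P = 188.
CS = ½(188 − 92)(96) = 4608.

Consumer surplus = 4608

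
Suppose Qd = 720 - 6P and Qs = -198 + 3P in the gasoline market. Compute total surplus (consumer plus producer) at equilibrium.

Equilibrium: 720 - 6P = -198 + 3P gives P* = 102, Q* = 108.
Demand choke price: P = 120; supply starts at P = 66.
CS = ½(120 − 102)(108) = 972; PS = ½(102 − 66)(108) = 1944.

Total surplus = 2916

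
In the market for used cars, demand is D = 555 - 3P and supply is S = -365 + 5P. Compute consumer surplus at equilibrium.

Consumer surplus = 7350

Equilibrium: 555 - 3P = -365 + 5P gives P* = 115, Q* = 210.
Demand choke price (D = 0): P = 185.
CS = ½(185 − 115)(210) = 7350.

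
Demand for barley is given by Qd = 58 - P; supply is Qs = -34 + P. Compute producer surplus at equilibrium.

Producer surplus = 72

Equilibrium: 58 - P = -34 + P gives P* = 46, Q* = 12.
Supply starts at P = 34 (where Qs = 0).
PS = ½(46 − 34)(12) = 72.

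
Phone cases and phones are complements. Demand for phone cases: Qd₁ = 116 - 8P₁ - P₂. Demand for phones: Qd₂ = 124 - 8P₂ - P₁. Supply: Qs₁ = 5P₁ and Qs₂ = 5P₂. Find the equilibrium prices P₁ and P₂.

P₁ = 173/21, P₂ = 187/21

Market 1: 116 - 8P₁ - P₂ = 5P₁ → 13P₁ + P₂ = 116.
Market 2: 13P₂ + P₁ = 124.
Eliminating P₂: 13×(1) − 1×(2) gives 168P₁ = 1384, so P₁ = 173/21.
Back-substitute into (2): P₂ = (124 − 1×173/21) / 13 = 187/21.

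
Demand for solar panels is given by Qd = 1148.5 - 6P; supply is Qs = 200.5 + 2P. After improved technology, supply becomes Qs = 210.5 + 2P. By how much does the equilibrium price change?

ΔP = -1.25

Original equilibrium: P* = 118.5, Q* = 437.5.
New equilibrium: 1148.5 - 6P = 210.5 + 2P, so 938 = 8P and P' = 117.25; Q' = 1148.5 − 6(117.25) = 445.
Change in price: 117.25 − 118.5 = -1.25.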